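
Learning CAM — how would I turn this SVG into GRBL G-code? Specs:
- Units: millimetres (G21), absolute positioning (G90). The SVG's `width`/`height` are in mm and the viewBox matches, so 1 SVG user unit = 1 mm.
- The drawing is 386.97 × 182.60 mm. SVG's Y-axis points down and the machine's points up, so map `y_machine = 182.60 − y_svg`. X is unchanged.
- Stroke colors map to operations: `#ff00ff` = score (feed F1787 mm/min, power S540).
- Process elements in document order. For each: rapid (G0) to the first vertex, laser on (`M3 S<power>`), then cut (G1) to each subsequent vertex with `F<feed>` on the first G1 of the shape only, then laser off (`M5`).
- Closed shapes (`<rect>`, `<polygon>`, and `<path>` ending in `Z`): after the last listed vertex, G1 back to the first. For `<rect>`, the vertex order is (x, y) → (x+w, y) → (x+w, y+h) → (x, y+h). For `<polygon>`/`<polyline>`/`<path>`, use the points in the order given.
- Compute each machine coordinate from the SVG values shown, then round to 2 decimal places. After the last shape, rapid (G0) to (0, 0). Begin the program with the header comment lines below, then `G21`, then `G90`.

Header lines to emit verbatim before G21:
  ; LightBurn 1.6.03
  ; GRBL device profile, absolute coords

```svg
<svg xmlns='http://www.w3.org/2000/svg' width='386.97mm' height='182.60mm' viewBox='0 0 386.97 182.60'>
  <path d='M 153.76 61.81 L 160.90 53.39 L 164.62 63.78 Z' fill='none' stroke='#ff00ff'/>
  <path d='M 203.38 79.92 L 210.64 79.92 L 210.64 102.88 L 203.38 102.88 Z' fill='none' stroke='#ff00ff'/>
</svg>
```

Since the viewBox matches the mm dimensions, user units are millimetres directly. The only transform is the Y-flip y_m = 182.60 − y_svg.

Shape 1 is a regular polygon drawn with `<path>`. Its stroke #ff00ff means score at S540, F1787. After flipping Y the toolpath is (153.76,120.79) → (160.90,129.21) → (164.62,118.82) → (153.76,120.79), returning to the start.

Shape 2 is a rectangle drawn with `<path>`. Its stroke #ff00ff means score at S540, F1787. After flipping Y the toolpath is (203.38,102.68) → (210.64,102.68) → (210.64,79.72) → (203.38,79.72) → (203.38,102.68), returning to the start.

; LightBurn 1.6.03
; GRBL device profile, absolute coords
G21
G90
G0 X153.76 Y120.79
M3 S540
G1 X160.90 Y129.21 F1787
G1 X164.62 Y118.82
G1 X153.76 Y120.79
M5
G0 X203.38 Y102.68
M3 S540
G1 X210.64 Y102.68 F1787
G1 X210.64 Y79.72
G1 X203.38 Y79.72
G1 X203.38 Y102.68
M5
G0 X0.00 Y0.00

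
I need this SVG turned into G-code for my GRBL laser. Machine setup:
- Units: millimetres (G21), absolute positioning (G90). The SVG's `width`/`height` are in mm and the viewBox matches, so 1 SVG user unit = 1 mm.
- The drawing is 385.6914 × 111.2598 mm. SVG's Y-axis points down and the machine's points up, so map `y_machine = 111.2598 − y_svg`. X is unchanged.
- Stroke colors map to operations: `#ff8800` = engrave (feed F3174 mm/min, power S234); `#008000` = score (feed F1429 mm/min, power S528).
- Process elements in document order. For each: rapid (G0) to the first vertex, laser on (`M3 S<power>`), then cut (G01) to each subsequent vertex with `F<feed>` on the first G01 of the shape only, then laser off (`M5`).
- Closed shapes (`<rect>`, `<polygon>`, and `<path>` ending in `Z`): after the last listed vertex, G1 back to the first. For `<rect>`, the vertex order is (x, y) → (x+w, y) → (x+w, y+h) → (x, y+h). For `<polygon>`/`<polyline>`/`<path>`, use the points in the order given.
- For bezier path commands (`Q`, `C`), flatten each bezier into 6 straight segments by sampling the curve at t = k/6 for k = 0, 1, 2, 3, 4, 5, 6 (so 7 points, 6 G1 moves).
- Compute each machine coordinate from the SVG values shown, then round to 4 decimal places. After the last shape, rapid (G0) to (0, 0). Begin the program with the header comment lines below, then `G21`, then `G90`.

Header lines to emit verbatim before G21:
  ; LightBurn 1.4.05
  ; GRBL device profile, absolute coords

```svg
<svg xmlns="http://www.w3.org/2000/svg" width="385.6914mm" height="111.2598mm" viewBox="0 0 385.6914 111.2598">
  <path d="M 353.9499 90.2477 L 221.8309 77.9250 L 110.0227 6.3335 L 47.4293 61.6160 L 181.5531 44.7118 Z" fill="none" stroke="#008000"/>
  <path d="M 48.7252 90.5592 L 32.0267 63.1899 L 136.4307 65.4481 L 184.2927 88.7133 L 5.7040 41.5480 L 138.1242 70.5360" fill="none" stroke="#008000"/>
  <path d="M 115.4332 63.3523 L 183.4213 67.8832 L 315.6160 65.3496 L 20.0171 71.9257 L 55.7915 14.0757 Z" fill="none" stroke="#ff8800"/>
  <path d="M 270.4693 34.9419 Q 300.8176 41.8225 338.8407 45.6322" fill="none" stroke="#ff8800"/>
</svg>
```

Since the viewBox matches the mm dimensions, user units are millimetres directly. The only transform is the Y-flip y_m = 111.2598 − y_svg.

Shape 1 is a closed polygon drawn with `<path>`. Its stroke #008000 means score at S528, F1429. After flipping Y the toolpath is (353.9499,21.0121) → (221.8309,33.3348) → (110.0227,104.9263) → (47.4293,49.6438) → (181.5531,66.5480) → (353.9499,21.0121), returning to the start.

Shape 2 is a open polyline drawn with `<path>`. Its stroke #008000 means score at S528, F1429. After flipping Y the toolpath is (48.7252,20.7006) → (32.0267,48.0699) → (136.4307,45.8117) → (184.2927,22.5465) → (5.7040,69.7118) → (138.1242,40.7238).

Shape 3 is a closed polygon drawn with `<path>`. Its stroke #ff8800 means engrave at S234, F3174. After flipping Y the toolpath is (115.4332,47.9075) → (183.4213,43.3766) → (315.6160,45.9102) → (20.0171,39.3341) → (55.7915,97.1841) → (115.4332,47.9075), returning to the start.

Shape 4 is a quadratic bezier drawn with `<path>`. Its stroke #ff8800 means engrave at S234, F3174. After flipping Y the toolpath is (270.4693,76.3179) → (280.7986,74.1097) → (291.5543,72.0720) → (302.7363,70.2050) → (314.3447,68.5086) → (326.3795,66.9828) → (338.8407,65.6276).

; LightBurn 1.4.05
; GRBL device profile, absolute coords
G21
G90
G0 X353.9499 Y21.0121
M3 S528
G01 X221.8309 Y33.3348 F1429
G01 X110.0227 Y104.9263
G01 X47.4293 Y49.6438
G01 X181.5531 Y66.5480
G01 X353.9499 Y21.0121
M5
G0 X48.7252 Y20.7006
M3 S528
G01 X32.0267 Y48.0699 F1429
G01 X136.4307 Y45.8117
G01 X184.2927 Y22.5465
G01 X5.7040 Y69.7118
G01 X138.1242 Y40.7238
M5
G0 X115.4332 Y47.9075
M3 S234
G01 X183.4213 Y43.3766 F3174
G01 X315.6160 Y45.9102
G01 X20.0171 Y39.3341
G01 X55.7915 Y97.1841
G01 X115.4332 Y47.9075
M5
G0 X270.4693 Y76.3179
M3 S234
G01 X280.7986 Y74.1097 F3174
G01 X291.5543 Y72.0720
G01 X302.7363 Y70.2050
G01 X314.3447 Y68.5086
G01 X326.3795 Y66.9828
G01 X338.8407 Y65.6276
M5
G0 X0.0000 Y0.0000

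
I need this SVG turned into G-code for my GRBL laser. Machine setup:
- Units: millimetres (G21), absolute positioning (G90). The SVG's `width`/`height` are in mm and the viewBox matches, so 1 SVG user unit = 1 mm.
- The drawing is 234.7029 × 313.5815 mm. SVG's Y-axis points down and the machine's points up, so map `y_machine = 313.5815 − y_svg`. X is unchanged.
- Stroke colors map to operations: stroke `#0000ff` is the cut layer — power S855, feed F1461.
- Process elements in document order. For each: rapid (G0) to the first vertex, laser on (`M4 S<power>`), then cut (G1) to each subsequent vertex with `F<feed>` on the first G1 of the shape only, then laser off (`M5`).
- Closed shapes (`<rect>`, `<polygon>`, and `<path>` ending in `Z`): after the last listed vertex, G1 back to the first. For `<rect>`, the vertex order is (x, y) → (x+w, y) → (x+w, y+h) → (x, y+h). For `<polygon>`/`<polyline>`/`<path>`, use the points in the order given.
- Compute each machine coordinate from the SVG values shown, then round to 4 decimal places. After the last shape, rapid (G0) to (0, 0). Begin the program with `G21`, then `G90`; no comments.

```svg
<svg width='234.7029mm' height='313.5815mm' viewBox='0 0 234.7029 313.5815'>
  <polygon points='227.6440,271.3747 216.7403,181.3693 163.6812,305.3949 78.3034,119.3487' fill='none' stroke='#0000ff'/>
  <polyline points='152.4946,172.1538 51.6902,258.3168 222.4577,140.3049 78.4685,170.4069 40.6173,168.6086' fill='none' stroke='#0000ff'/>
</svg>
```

Since the viewBox matches the mm dimensions, user units are millimetres directly. The only transform is the Y-flip y_m = 313.5815 − y_svg.

Shape 1 is a closed polygon drawn with `<polygon>`. Its stroke #0000ff means cut at S855, F1461. After flipping Y the toolpath is (227.6440,42.2068) → (216.7403,132.2122) → (163.6812,8.1866) → (78.3034,194.2328) → (227.6440,42.2068), returning to the start.

Shape 2 is a open polyline drawn with `<polyline>`. Its stroke #0000ff means cut at S855, F1461. After flipping Y the toolpath is (152.4946,141.4277) → (51.6902,55.2647) → (222.4577,173.2766) → (78.4685,143.1746) → (40.6173,144.9729).

G21
G90
G0 X227.6440 Y42.2068
M4 S855
G1 X216.7403 Y132.2122 F1461
G1 X163.6812 Y8.1866
G1 X78.3034 Y194.2328
G1 X227.6440 Y42.2068
M5
G0 X152.4946 Y141.4277
M4 S855
G1 X51.6902 Y55.2647 F1461
G1 X222.4577 Y173.2766
G1 X78.4685 Y143.1746
G1 X40.6173 Y144.9729
M5
G0 X0.0000 Y0.0000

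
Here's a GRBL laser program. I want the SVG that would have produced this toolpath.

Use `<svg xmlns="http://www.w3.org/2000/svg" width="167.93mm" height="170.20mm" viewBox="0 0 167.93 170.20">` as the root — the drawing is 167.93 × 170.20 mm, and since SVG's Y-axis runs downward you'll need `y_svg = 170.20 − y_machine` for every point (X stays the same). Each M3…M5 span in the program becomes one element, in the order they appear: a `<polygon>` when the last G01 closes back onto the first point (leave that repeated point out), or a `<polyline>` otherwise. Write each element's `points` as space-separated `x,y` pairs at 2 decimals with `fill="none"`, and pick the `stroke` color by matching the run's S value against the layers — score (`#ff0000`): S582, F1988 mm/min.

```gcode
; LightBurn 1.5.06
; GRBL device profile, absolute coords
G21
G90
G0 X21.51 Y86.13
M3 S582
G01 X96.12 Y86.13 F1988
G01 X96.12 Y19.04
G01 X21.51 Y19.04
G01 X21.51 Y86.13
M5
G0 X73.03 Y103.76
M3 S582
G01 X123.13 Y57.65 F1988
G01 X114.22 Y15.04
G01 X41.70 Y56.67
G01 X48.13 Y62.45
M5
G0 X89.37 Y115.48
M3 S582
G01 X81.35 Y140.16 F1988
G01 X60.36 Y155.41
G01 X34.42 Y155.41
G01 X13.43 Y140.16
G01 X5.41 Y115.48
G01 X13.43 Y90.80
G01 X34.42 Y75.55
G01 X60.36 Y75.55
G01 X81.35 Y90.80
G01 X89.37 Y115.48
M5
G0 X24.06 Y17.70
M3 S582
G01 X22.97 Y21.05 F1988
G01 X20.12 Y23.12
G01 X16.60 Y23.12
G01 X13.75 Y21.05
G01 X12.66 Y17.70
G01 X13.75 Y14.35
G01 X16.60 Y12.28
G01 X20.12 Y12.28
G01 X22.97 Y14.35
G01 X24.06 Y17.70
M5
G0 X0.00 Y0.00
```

<svg xmlns="http://www.w3.org/2000/svg" width="167.93mm" height="170.20mm" viewBox="0 0 167.93 170.20">
  <polygon points="21.51,84.07 96.12,84.07 96.12,151.16 21.51,151.16" fill="none" stroke="#ff0000"/>
  <polyline points="73.03,66.44 123.13,112.55 114.22,155.16 41.70,113.53 48.13,107.75" fill="none" stroke="#ff0000"/>
  <polygon points="89.37,54.72 81.35,30.04 60.36,14.79 34.42,14.79 13.43,30.04 5.41,54.72 13.43,79.40 34.42,94.65 60.36,94.65 81.35,79.40" fill="none" stroke="#ff0000"/>
  <polygon points="24.06,152.50 22.97,149.15 20.12,147.08 16.60,147.08 13.75,149.15 12.66,152.50 13.75,155.85 16.60,157.92 20.12,157.92 22.97,155.85" fill="none" stroke="#ff0000"/>
</svg>

y_svg = 170.20 − y_m. Every run uses S582, so all elements get stroke `#ff0000` (score).

[1] closed run; points: 21.51,84.07 96.12,84.07 96.12,151.16 21.51,151.16

[2] open run; points: 73.03,66.44 123.13,112.55 114.22,155.16 41.70,113.53 48.13,107.75

[3] closed run; points: 89.37,54.72 81.35,30.04 60.36,14.79 34.42,14.79 13.43,30.04 5.41,54.72 13.43,79.40 34.42,94.65 60.36,94.65 81.35,79.40

[4] closed run; points: 24.06,152.50 22.97,149.15 20.12,147.08 16.60,147.08 13.75,149.15 12.66,152.50 13.75,155.85 16.60,157.92 20.12,157.92 22.97,155.85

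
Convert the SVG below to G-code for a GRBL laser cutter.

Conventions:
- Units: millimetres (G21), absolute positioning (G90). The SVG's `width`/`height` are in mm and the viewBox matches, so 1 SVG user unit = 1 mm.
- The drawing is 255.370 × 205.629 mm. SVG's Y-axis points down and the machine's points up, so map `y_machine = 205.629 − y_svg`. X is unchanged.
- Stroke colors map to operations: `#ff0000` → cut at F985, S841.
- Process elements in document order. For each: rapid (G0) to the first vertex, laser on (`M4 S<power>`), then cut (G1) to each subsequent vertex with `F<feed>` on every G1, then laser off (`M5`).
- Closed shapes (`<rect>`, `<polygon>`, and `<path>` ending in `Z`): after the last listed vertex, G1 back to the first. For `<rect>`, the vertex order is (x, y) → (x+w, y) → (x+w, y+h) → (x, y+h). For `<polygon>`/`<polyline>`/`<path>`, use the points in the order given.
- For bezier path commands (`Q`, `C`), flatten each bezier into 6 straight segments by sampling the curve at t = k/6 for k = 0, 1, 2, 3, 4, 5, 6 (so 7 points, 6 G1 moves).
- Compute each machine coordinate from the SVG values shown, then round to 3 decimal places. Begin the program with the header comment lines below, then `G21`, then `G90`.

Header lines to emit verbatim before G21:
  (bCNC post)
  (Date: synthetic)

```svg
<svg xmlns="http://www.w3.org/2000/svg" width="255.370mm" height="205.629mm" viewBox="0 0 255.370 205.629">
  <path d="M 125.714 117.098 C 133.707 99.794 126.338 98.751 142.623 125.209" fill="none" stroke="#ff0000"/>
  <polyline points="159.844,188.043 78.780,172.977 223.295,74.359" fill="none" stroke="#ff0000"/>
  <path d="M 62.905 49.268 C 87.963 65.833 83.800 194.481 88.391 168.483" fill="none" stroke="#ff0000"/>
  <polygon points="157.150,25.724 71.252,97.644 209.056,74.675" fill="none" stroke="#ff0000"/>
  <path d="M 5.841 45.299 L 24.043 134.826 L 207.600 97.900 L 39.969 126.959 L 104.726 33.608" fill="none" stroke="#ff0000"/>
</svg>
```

Since the viewBox matches the mm dimensions, user units are millimetres directly. The only transform is the Y-flip y_m = 205.629 − y_svg.

Shape 1 is a cubic bezier drawn with `<path>`. Its stroke #ff0000 means cut at S841, F985. After flipping Y the toolpath is (125.714,88.531) → (128.611,95.776) → (130.031,99.998) → (131.059,100.886) → (132.778,98.127) → (136.271,91.409) → (142.623,80.420).

Shape 2 is a open polyline drawn with `<polyline>`. Its stroke #ff0000 means cut at S841, F985. After flipping Y the toolpath is (159.844,17.586) → (78.780,32.652) → (223.295,131.270).

Shape 3 is a cubic bezier drawn with `<path>`. Its stroke #ff0000 means cut at S841, F985. After flipping Y the toolpath is (62.905,156.361) → (73.175,139.973) → (79.629,112.314) → (83.323,80.792) → (85.312,52.818) → (86.649,35.799) → (88.391,37.146).

Shape 4 is a closed polygon drawn with `<polygon>`. Its stroke #ff0000 means cut at S841, F985. After flipping Y the toolpath is (157.150,179.905) → (71.252,107.985) → (209.056,130.954) → (157.150,179.905), returning to the start.

Shape 5 is a open polyline drawn with `<path>`. Its stroke #ff0000 means cut at S841, F985. After flipping Y the toolpath is (5.841,160.330) → (24.043,70.803) → (207.600,107.729) → (39.969,78.670) → (104.726,172.021).

(bCNC post)
(Date: synthetic)
G21
G90
G0 X125.714 Y88.531
M4 S841
G1 X128.611 Y95.776 F985
G1 X130.031 Y99.998 F985
G1 X131.059 Y100.886 F985
G1 X132.778 Y98.127 F985
G1 X136.271 Y91.409 F985
G1 X142.623 Y80.420 F985
M5
G0 X159.844 Y17.586
M4 S841
G1 X78.780 Y32.652 F985
G1 X223.295 Y131.270 F985
M5
G0 X62.905 Y156.361
M4 S841
G1 X73.175 Y139.973 F985
G1 X79.629 Y112.314 F985
G1 X83.323 Y80.792 F985
G1 X85.312 Y52.818 F985
G1 X86.649 Y35.799 F985
G1 X88.391 Y37.146 F985
M5
G0 X157.150 Y179.905
M4 S841
G1 X71.252 Y107.985 F985
G1 X209.056 Y130.954 F985
G1 X157.150 Y179.905 F985
M5
G0 X5.841 Y160.330
M4 S841
G1 X24.043 Y70.803 F985
G1 X207.600 Y107.729 F985
G1 X39.969 Y78.670 F985
G1 X104.726 Y172.021 F985
M5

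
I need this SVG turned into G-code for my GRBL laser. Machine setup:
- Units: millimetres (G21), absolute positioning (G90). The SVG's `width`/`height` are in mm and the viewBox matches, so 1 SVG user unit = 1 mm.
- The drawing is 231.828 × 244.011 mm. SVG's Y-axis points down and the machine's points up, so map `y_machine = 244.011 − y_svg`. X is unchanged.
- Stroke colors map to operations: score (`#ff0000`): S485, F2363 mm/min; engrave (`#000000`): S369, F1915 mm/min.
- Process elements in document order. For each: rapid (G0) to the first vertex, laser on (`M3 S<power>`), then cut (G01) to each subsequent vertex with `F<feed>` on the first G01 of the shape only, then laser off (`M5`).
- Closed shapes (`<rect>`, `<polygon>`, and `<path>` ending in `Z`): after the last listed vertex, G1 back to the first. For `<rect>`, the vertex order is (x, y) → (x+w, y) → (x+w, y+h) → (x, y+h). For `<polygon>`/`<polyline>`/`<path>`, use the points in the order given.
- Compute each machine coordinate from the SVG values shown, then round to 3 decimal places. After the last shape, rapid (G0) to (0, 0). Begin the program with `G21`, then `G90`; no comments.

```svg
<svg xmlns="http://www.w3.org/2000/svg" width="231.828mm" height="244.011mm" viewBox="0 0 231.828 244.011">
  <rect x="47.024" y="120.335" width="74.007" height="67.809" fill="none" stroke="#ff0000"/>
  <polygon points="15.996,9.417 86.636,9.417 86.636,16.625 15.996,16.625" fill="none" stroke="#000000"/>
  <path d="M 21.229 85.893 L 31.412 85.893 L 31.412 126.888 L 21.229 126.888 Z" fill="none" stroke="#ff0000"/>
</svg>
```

Since the viewBox matches the mm dimensions, user units are millimetres directly. The only transform is the Y-flip y_m = 244.011 − y_svg.

Shape 1 is a rectangle drawn with `<rect>`. Its stroke #ff0000 means score at S485, F2363. After flipping Y the toolpath is (47.024,123.676) → (121.031,123.676) → (121.031,55.867) → (47.024,55.867) → (47.024,123.676), returning to the start.

Shape 2 is a rectangle drawn with `<polygon>`. Its stroke #000000 means engrave at S369, F1915. After flipping Y the toolpath is (15.996,234.594) → (86.636,234.594) → (86.636,227.386) → (15.996,227.386) → (15.996,234.594), returning to the start.

Shape 3 is a rectangle drawn with `<path>`. Its stroke #ff0000 means score at S485, F2363. After flipping Y the toolpath is (21.229,158.118) → (31.412,158.118) → (31.412,117.123) → (21.229,117.123) → (21.229,158.118), returning to the start.

G21
G90
G0 X47.024 Y123.676
M3 S485
G01 X121.031 Y123.676 F2363
G01 X121.031 Y55.867
G01 X47.024 Y55.867
G01 X47.024 Y123.676
M5
G0 X15.996 Y234.594
M3 S369
G01 X86.636 Y234.594 F1915
G01 X86.636 Y227.386
G01 X15.996 Y227.386
G01 X15.996 Y234.594
M5
G0 X21.229 Y158.118
M3 S485
G01 X31.412 Y158.118 F2363
G01 X31.412 Y117.123
G01 X21.229 Y117.123
G01 X21.229 Y158.118
M5
G0 X0.000 Y0.000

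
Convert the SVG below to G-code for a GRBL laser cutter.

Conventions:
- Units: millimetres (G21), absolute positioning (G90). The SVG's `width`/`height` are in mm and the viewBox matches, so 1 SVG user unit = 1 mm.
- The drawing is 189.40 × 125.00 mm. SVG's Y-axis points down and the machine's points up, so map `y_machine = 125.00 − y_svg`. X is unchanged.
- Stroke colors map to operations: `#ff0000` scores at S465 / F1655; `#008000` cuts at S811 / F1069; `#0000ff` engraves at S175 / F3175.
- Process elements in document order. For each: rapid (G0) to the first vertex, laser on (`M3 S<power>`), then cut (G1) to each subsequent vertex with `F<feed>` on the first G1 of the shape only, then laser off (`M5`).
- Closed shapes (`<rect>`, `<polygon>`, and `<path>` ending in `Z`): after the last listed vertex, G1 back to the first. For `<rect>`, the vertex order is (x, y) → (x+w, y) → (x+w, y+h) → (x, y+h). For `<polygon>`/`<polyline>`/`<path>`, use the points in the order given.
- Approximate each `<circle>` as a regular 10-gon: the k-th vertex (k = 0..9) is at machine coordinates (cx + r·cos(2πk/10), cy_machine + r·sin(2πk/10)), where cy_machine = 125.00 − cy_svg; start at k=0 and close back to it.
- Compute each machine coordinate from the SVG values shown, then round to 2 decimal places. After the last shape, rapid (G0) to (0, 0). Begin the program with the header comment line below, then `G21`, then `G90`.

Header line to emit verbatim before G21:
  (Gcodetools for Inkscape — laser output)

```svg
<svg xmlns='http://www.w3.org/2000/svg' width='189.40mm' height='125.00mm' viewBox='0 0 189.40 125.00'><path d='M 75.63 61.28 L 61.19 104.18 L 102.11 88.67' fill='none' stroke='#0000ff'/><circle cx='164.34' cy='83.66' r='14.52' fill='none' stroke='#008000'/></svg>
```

(Gcodetools for Inkscape — laser output)
G21
G90
G0 X75.63 Y63.72
M3 S175
G1 X61.19 Y20.82 F3175
G1 X102.11 Y36.33
M5
G0 X178.86 Y41.34
M3 S811
G1 X176.09 Y49.87 F1069
G1 X168.83 Y55.15
G1 X159.85 Y55.15
G1 X152.59 Y49.87
G1 X149.82 Y41.34
G1 X152.59 Y32.81
G1 X159.85 Y27.53
G1 X168.83 Y27.53
G1 X176.09 Y32.81
G1 X178.86 Y41.34
M5
G0 X0.00 Y0.00

viewBox `0 0 189.40 125.00` with mm width/height → 1 unit = 1 mm. Flip: y_m = 125.00 − y_svg.

**Shape 1** — `<path>` open polyline, stroke `#0000ff` → engrave (S175, F3175). Machine vertices: (75.63,63.72) → (61.19,20.82) → (102.11,36.33). Open path.

**Shape 2** — `<circle>` circle, stroke `#008000` → cut (S811, F1069). Machine vertices: (178.86,41.34) → (176.09,49.87) → (168.83,55.15) → (159.85,55.15) → (152.59,49.87) → (149.82,41.34) → (152.59,32.81) → (159.85,27.53) → (168.83,27.53) → (176.09,32.81) → (178.86,41.34). Closed: final G1 returns to the first vertex.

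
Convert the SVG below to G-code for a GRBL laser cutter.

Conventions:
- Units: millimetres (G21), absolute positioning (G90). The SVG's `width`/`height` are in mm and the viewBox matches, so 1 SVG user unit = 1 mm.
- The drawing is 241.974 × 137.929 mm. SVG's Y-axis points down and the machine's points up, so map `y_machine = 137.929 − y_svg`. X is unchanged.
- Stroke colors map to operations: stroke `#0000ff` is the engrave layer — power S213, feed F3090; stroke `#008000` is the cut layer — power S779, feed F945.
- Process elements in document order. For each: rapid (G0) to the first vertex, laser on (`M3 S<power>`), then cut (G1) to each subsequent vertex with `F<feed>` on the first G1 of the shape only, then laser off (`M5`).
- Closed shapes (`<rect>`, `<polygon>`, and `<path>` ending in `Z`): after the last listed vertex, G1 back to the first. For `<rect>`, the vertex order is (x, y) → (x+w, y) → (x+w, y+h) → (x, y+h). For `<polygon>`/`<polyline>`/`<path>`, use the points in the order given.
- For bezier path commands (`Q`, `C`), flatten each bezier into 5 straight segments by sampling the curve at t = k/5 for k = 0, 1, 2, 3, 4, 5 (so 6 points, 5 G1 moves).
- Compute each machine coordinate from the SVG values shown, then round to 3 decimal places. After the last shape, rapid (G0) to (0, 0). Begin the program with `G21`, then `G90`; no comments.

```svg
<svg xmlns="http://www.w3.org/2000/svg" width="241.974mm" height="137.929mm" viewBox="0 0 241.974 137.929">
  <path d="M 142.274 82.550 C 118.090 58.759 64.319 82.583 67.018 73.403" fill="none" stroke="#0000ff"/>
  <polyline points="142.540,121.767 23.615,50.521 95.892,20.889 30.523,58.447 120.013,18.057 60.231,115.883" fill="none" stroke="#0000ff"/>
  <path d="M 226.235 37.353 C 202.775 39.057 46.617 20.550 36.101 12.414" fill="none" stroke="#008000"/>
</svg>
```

G21
G90
G0 X142.274 Y55.379
M3 S213
G1 X124.902 Y64.585 F3090
G1 X104.559 Y66.233
G1 X85.377 Y64.192
G1 X71.487 Y62.334
G1 X67.018 Y64.526
M5
G0 X142.540 Y16.162
M3 S213
G1 X23.615 Y87.408 F3090
G1 X95.892 Y117.040
G1 X30.523 Y79.482
G1 X120.013 Y119.872
G1 X60.231 Y22.046
M5
G0 X226.235 Y100.576
M3 S779
G1 X198.462 Y101.734 F945
G1 X152.202 Y106.275
G1 X100.815 Y112.731
G1 X57.661 Y119.634
G1 X36.101 Y125.515
M5
G0 X0.000 Y0.000

1 u = 1 mm; y_m = 137.929 − y.

[1] `<path>` cubic bezier, #0000ff→engrave S213 F3090: (142.274,55.379) → (124.902,64.585) → (104.559,66.233) → (85.377,64.192) → (71.487,62.334) → (67.018,64.526)

[2] `<polyline>` open polyline, #0000ff→engrave S213 F3090: (142.540,16.162) → (23.615,87.408) → (95.892,117.040) → (30.523,79.482) → (120.013,119.872) → (60.231,22.046)

[3] `<path>` cubic bezier, #008000→cut S779 F945: (226.235,100.576) → (198.462,101.734) → (152.202,106.275) → (100.815,112.731) → (57.661,119.634) → (36.101,125.515)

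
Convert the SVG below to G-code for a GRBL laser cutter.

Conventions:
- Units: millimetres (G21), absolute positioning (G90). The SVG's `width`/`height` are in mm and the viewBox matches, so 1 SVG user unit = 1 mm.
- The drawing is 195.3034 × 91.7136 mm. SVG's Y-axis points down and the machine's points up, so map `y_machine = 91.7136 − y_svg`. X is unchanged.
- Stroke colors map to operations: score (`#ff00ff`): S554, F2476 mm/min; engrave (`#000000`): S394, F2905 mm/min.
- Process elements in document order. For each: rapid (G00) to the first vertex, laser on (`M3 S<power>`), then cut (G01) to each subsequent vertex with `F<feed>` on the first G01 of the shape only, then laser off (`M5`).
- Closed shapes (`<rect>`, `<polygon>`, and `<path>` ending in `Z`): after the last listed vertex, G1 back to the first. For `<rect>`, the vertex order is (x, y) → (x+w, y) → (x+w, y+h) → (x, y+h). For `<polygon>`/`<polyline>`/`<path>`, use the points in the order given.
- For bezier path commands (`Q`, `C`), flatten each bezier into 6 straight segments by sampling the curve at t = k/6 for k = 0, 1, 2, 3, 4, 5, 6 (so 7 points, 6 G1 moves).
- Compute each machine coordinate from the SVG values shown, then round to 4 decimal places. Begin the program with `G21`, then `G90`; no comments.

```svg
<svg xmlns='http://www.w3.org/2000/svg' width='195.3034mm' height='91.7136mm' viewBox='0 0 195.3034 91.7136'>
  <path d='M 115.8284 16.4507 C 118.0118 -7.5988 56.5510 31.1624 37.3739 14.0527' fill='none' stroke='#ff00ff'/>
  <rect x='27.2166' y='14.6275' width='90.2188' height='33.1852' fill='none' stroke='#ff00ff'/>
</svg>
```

G21
G90
G00 X115.8284 Y75.2629
M3 S554
G01 X112.1068 Y82.6029 F2476
G01 X100.7203 Y82.7711
G01 X84.6113 Y79.0643
G01 X66.7223 Y74.7792
G01 X49.9957 Y73.2125
G01 X37.3739 Y77.6609
M5
G00 X27.2166 Y77.0861
M3 S554
G01 X117.4354 Y77.0861 F2476
G01 X117.4354 Y43.9009
G01 X27.2166 Y43.9009
G01 X27.2166 Y77.0861
M5

viewBox `0 0 195.3034 91.7136` with mm width/height → 1 unit = 1 mm. Flip: y_m = 91.7136 − y_svg.

**Shape 1** — `<path>` cubic bezier, stroke `#ff00ff` → score (S554, F2476). Control points (SVG): P0=(115.8284,16.4507), P1=(118.0118,-7.5988), P2=(56.5510,31.1624), P3=(37.3739,14.0527); sampled at t=k/6. Machine vertices: (115.8284,75.2629) → (112.1068,82.6029) → (100.7203,82.7711) → (84.6113,79.0643) → (66.7223,74.7792) → (49.9957,73.2125) → (37.3739,77.6609). Open path.

**Shape 2** — `<rect>` rectangle, stroke `#ff00ff` → score (S554, F2476). Machine vertices: (27.2166,77.0861) → (117.4354,77.0861) → (117.4354,43.9009) → (27.2166,43.9009) → (27.2166,77.0861). Closed: final G1 returns to the first vertex.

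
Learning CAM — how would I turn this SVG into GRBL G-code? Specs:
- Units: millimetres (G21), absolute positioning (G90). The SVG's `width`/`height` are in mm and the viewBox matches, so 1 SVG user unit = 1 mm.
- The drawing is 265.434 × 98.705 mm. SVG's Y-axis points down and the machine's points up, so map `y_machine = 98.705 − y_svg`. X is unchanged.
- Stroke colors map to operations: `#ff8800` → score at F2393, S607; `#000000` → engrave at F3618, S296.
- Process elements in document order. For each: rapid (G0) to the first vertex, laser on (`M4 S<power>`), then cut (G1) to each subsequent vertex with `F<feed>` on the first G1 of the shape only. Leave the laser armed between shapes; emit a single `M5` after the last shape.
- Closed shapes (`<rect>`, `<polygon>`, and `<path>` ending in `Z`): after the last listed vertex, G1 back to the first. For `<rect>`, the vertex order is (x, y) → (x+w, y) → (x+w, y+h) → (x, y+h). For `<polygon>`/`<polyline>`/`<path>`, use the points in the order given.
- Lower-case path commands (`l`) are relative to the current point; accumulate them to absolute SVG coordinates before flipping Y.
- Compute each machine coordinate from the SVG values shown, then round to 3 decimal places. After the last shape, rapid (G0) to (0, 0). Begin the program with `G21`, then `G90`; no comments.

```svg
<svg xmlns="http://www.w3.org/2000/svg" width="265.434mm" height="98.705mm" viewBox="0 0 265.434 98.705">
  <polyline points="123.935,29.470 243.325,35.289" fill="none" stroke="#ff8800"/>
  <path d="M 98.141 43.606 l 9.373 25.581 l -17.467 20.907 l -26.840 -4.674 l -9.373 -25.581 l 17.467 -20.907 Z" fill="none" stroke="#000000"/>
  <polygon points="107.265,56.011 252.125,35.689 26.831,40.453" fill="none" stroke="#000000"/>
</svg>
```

G21
G90
G0 X123.935 Y69.235
M4 S607
G1 X243.325 Y63.416 F2393
G0 X98.141 Y55.099
M4 S296
G1 X107.514 Y29.518 F3618
G1 X90.047 Y8.611
G1 X63.207 Y13.285
G1 X53.834 Y38.866
G1 X71.301 Y59.773
G1 X98.141 Y55.099
G0 X107.265 Y42.694
M4 S296
G1 X252.125 Y63.016 F3618
G1 X26.831 Y58.252
G1 X107.265 Y42.694
M5
G0 X0.000 Y0.000

1 u = 1 mm; y_m = 98.705 − y.

[1] `<polyline>` line segment, #ff8800→score S607 F2393: (123.935,69.235) → (243.325,63.416)

[2] `<path>` regular polygon, #000000→engrave S296 F3618: (98.141,55.099) → (107.514,29.518) → (90.047,8.611) → (63.207,13.285) → (53.834,38.866) → (71.301,59.773) → (98.141,55.099) (closed)

[3] `<polygon>` closed polygon, #000000→engrave S296 F3618: (107.265,42.694) → (252.125,63.016) → (26.831,58.252) → (107.265,42.694) (closed)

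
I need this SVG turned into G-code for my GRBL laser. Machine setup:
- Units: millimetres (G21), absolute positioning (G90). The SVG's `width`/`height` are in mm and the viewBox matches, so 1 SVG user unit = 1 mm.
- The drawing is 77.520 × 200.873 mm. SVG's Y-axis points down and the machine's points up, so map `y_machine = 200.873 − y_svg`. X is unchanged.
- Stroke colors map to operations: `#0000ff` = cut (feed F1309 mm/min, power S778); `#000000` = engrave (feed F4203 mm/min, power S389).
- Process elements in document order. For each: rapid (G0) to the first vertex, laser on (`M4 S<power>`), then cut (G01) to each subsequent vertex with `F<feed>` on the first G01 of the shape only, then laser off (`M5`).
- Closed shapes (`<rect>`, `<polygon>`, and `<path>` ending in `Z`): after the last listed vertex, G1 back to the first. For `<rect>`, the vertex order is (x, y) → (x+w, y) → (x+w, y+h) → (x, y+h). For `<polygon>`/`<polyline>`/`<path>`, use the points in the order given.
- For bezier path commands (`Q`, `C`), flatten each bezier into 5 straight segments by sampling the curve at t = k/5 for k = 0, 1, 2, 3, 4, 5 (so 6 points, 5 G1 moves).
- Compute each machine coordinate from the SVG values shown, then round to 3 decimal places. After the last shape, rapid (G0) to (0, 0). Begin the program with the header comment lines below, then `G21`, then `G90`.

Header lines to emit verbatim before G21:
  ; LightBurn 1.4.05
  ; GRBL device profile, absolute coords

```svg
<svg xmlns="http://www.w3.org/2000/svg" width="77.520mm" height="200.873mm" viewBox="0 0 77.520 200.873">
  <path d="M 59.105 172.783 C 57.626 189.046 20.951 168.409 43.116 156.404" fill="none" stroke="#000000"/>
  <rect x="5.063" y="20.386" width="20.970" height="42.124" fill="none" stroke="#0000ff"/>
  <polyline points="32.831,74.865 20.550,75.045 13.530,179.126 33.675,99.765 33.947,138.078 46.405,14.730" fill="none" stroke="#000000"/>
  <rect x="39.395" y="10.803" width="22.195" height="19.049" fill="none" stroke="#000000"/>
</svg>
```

viewBox `0 0 77.520 200.873` with mm width/height → 1 unit = 1 mm. Flip: y_m = 200.873 − y_svg.

**Shape 1** — `<path>` cubic bezier, stroke `#000000` → engrave (S389, F4203). Control points (SVG): P0=(59.105,172.783), P1=(57.626,189.046), P2=(20.951,168.409), P3=(43.116,156.404); sampled at t=k/5. Machine vertices: (59.105,28.090) → (54.746,22.396) → (46.454,23.372) → (38.743,28.834) → (36.126,36.594) → (43.116,44.469). Open path.

**Shape 2** — `<rect>` rectangle, stroke `#0000ff` → cut (S778, F1309). Machine vertices: (5.063,180.487) → (26.033,180.487) → (26.033,138.363) → (5.063,138.363) → (5.063,180.487). Closed: final G1 returns to the first vertex.

**Shape 3** — `<polyline>` open polyline, stroke `#000000` → engrave (S389, F4203). Machine vertices: (32.831,126.008) → (20.550,125.828) → (13.530,21.747) → (33.675,101.108) → (33.947,62.795) → (46.405,186.143). Open path.

**Shape 4** — `<rect>` rectangle, stroke `#000000` → engrave (S389, F4203). Machine vertices: (39.395,190.070) → (61.590,190.070) → (61.590,171.021) → (39.395,171.021) → (39.395,190.070). Closed: final G1 returns to the first vertex.

; LightBurn 1.4.05
; GRBL device profile, absolute coords
G21
G90
G0 X59.105 Y28.090
M4 S389
G01 X54.746 Y22.396 F4203
G01 X46.454 Y23.372
G01 X38.743 Y28.834
G01 X36.126 Y36.594
G01 X43.116 Y44.469
M5
G0 X5.063 Y180.487
M4 S778
G01 X26.033 Y180.487 F1309
G01 X26.033 Y138.363
G01 X5.063 Y138.363
G01 X5.063 Y180.487
M5
G0 X32.831 Y126.008
M4 S389
G01 X20.550 Y125.828 F4203
G01 X13.530 Y21.747
G01 X33.675 Y101.108
G01 X33.947 Y62.795
G01 X46.405 Y186.143
M5
G0 X39.395 Y190.070
M4 S389
G01 X61.590 Y190.070 F4203
G01 X61.590 Y171.021
G01 X39.395 Y171.021
G01 X39.395 Y190.070
M5
G0 X0.000 Y0.000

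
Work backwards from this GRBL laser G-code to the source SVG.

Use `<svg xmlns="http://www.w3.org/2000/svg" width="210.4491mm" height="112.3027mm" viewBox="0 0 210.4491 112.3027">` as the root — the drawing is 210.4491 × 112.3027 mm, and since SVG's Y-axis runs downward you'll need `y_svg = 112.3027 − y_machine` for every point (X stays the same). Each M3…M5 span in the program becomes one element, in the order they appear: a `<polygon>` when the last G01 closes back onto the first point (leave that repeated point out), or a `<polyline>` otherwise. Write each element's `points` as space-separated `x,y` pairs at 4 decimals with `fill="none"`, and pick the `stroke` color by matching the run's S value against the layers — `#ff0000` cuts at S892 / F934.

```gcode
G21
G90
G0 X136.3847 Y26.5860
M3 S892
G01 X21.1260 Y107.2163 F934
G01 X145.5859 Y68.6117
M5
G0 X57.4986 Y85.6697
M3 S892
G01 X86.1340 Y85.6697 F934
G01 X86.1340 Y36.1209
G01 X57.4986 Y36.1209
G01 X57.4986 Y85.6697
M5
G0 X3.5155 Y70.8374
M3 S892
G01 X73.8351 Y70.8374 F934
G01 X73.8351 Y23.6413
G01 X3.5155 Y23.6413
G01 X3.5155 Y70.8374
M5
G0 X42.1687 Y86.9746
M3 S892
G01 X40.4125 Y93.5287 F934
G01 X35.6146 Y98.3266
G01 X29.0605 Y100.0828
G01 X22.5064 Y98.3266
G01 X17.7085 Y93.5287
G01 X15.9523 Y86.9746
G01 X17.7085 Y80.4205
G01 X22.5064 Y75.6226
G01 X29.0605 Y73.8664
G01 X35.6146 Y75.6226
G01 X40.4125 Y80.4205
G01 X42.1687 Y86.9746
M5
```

<svg xmlns="http://www.w3.org/2000/svg" width="210.4491mm" height="112.3027mm" viewBox="0 0 210.4491 112.3027">
  <polyline points="136.3847,85.7167 21.1260,5.0864 145.5859,43.6910" fill="none" stroke="#ff0000"/>
  <polygon points="57.4986,26.6330 86.1340,26.6330 86.1340,76.1818 57.4986,76.1818" fill="none" stroke="#ff0000"/>
  <polygon points="3.5155,41.4653 73.8351,41.4653 73.8351,88.6614 3.5155,88.6614" fill="none" stroke="#ff0000"/>
  <polygon points="42.1687,25.3281 40.4125,18.7740 35.6146,13.9761 29.0605,12.2199 22.5064,13.9761 17.7085,18.7740 15.9523,25.3281 17.7085,31.8822 22.5064,36.6801 29.0605,38.4363 35.6146,36.6801 40.4125,31.8822" fill="none" stroke="#ff0000"/>
</svg>

y_svg = 112.3027 − y_m. Every run uses S892, so all elements get stroke `#ff0000` (cut).

[1] open run; points: 136.3847,85.7167 21.1260,5.0864 145.5859,43.6910

[2] closed run; points: 57.4986,26.6330 86.1340,26.6330 86.1340,76.1818 57.4986,76.1818

[3] closed run; points: 3.5155,41.4653 73.8351,41.4653 73.8351,88.6614 3.5155,88.6614

[4] closed run; points: 42.1687,25.3281 40.4125,18.7740 35.6146,13.9761 29.0605,12.2199 22.5064,13.9761 17.7085,18.7740 15.9523,25.3281 17.7085,31.8822 22.5064,36.6801 29.0605,38.4363 35.6146,36.6801 40.4125,31.8822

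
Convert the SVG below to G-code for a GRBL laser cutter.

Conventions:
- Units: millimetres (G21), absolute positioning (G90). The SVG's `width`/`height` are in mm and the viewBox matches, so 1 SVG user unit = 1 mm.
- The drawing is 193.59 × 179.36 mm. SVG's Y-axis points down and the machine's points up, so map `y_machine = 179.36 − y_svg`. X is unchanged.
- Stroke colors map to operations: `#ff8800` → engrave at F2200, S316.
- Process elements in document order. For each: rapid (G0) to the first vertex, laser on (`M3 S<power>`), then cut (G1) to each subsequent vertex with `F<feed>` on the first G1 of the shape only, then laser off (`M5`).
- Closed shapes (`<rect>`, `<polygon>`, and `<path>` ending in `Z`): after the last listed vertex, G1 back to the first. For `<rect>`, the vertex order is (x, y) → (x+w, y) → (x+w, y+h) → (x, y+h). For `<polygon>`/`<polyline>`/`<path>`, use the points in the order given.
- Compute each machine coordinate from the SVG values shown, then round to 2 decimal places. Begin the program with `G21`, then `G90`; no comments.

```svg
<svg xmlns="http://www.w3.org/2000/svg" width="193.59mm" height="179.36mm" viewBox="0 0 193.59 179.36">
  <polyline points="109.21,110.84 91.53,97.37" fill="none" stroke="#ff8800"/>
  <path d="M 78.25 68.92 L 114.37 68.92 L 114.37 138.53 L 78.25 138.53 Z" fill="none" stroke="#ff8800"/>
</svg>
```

1 u = 1 mm; y_m = 179.36 − y.

[1] `<polyline>` line segment, #ff8800→engrave S316 F2200: (109.21,68.52) → (91.53,81.99)

[2] `<path>` rectangle, #ff8800→engrave S316 F2200: (78.25,110.44) → (114.37,110.44) → (114.37,40.83) → (78.25,40.83) → (78.25,110.44) (closed)

G21
G90
G0 X109.21 Y68.52
M3 S316
G1 X91.53 Y81.99 F2200
M5
G0 X78.25 Y110.44
M3 S316
G1 X114.37 Y110.44 F2200
G1 X114.37 Y40.83
G1 X78.25 Y40.83
G1 X78.25 Y110.44
M5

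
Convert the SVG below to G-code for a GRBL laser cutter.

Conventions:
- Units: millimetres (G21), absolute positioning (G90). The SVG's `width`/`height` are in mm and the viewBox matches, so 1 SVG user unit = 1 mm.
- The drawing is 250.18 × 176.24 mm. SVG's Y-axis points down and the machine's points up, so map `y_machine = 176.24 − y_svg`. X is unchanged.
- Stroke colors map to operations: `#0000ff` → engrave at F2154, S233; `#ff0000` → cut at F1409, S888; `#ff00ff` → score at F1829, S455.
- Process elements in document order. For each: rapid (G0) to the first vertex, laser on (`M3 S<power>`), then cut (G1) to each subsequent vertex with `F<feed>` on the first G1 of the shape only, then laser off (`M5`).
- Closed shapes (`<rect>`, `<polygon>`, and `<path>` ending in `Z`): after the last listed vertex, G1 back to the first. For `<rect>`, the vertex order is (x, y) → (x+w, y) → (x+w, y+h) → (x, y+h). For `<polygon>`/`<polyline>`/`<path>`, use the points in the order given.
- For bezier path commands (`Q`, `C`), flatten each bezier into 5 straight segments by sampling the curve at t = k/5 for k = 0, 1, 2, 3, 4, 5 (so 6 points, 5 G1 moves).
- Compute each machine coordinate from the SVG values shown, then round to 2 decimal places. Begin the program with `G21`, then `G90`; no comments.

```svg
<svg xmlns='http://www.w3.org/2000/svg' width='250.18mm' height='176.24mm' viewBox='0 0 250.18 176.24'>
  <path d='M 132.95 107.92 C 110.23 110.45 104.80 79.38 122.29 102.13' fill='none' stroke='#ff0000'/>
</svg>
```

Since the viewBox matches the mm dimensions, user units are millimetres directly. The only transform is the Y-flip y_m = 176.24 − y_svg.

Shape 1 is a cubic bezier drawn with `<path>`. Its stroke #ff0000 means cut at S888, F1409. After flipping Y the toolpath is (132.95,68.32) → (121.44,70.13) → (114.35,75.82) → (111.94,81.17) → (114.50,82.00) → (122.29,74.11).

G21
G90
G0 X132.95 Y68.32
M3 S888
G1 X121.44 Y70.13 F1409
G1 X114.35 Y75.82
G1 X111.94 Y81.17
G1 X114.50 Y82.00
G1 X122.29 Y74.11
M5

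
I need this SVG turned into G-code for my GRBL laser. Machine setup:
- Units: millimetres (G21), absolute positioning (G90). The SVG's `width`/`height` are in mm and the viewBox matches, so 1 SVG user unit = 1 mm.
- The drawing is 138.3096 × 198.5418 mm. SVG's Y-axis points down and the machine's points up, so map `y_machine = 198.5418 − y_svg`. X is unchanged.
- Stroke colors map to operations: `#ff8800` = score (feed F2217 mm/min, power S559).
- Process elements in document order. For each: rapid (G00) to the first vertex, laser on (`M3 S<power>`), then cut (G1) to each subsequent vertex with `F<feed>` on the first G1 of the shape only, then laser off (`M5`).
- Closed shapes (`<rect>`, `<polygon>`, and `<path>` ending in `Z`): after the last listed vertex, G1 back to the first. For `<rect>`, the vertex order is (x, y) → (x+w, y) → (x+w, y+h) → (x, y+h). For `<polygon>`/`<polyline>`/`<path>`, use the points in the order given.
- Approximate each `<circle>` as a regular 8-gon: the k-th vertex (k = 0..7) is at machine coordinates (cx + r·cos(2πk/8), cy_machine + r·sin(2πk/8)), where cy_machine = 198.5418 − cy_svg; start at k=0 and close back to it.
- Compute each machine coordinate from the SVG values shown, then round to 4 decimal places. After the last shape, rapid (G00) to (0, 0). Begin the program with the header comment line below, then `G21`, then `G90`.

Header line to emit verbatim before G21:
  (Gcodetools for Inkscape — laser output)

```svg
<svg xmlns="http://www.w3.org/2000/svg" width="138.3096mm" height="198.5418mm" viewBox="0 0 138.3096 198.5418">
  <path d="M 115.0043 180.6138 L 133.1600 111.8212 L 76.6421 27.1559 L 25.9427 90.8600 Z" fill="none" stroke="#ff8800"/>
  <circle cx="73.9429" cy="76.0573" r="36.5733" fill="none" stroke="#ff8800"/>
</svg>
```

(Gcodetools for Inkscape — laser output)
G21
G90
G00 X115.0043 Y17.9280
M3 S559
G1 X133.1600 Y86.7206 F2217
G1 X76.6421 Y171.3859
G1 X25.9427 Y107.6818
G1 X115.0043 Y17.9280
M5
G00 X110.5162 Y122.4845
M3 S559
G1 X99.8041 Y148.3457 F2217
G1 X73.9429 Y159.0578
G1 X48.0817 Y148.3457
G1 X37.3696 Y122.4845
G1 X48.0817 Y96.6233
G1 X73.9429 Y85.9112
G1 X99.8041 Y96.6233
G1 X110.5162 Y122.4845
M5
G00 X0.0000 Y0.0000

1 u = 1 mm; y_m = 198.5418 − y.

[1] `<path>` closed polygon, #ff8800→score S559 F2217: (115.0043,17.9280) → (133.1600,86.7206) → (76.6421,171.3859) → (25.9427,107.6818) → (115.0043,17.9280) (closed)

[2] `<circle>` circle, #ff8800→score S559 F2217: (110.5162,122.4845) → (99.8041,148.3457) → (73.9429,159.0578) → (48.0817,148.3457) → (37.3696,122.4845) → (48.0817,96.6233) → (73.9429,85.9112) → (99.8041,96.6233) → (110.5162,122.4845) (closed)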